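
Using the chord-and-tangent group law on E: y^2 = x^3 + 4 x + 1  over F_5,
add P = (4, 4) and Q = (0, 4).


P != Q, so use the chord formula.
s = (y2 - y1) / (x2 - x1) = (0) / (1) mod 5 = 0
x3 = s^2 - x1 - x2 mod 5 = 0^2 - 4 - 0 = 1
y3 = s (x1 - x3) - y1 mod 5 = 0 * (4 - 1) - 4 = 1

P + Q = (1, 1)


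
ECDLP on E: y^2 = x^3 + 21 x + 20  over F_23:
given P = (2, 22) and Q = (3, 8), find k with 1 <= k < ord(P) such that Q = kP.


Enumerate multiples of P until we hit Q = (3, 8):
  1P = (2, 22)
  2P = (21, 4)
  3P = (3, 8)
Match found at i = 3.

k = 3


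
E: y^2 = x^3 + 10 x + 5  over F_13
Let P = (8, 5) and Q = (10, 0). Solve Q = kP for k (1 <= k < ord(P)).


Enumerate multiples of P until we hit Q = (10, 0):
  1P = (8, 5)
  2P = (1, 9)
  3P = (3, 7)
  4P = (11, 4)
  5P = (10, 0)
Match found at i = 5.

k = 5


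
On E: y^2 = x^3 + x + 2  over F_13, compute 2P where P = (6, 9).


Doubling: s = (3 x1^2 + a) / (2 y1)
s = (3*6^2 + 1) / (2*9) mod 13 = 1
x3 = s^2 - 2 x1 mod 13 = 1^2 - 2*6 = 2
y3 = s (x1 - x3) - y1 mod 13 = 1 * (6 - 2) - 9 = 8

2P = (2, 8)


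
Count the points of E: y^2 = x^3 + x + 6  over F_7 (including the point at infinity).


For each x in F_7, count y with y^2 = x^3 + 1 x + 6 mod 7:
  x = 1: RHS = 1, y in [1, 6]  -> 2 point(s)
  x = 2: RHS = 2, y in [3, 4]  -> 2 point(s)
  x = 3: RHS = 1, y in [1, 6]  -> 2 point(s)
  x = 4: RHS = 4, y in [2, 5]  -> 2 point(s)
  x = 6: RHS = 4, y in [2, 5]  -> 2 point(s)
Affine points: 10. Add the point at infinity: total = 11.

#E(F_7) = 11


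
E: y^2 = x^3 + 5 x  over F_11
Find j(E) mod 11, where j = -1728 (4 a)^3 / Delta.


Delta = -16(4 a^3 + 27 b^2) mod 11 = 8
-1728 * (4 a)^3 = -1728 * (4*5)^3 mod 11 = 8
j = 8 * 8^(-1) mod 11 = 1

j = 1 (mod 11)


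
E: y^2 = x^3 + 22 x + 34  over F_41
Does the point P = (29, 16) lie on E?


Check whether y^2 = x^3 + 22 x + 34 (mod 41) for (x, y) = (29, 16).
LHS: y^2 = 16^2 mod 41 = 10
RHS: x^3 + 22 x + 34 = 29^3 + 22*29 + 34 mod 41 = 10
LHS = RHS

Yes, on the curve


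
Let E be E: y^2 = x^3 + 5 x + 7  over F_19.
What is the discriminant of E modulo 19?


4 a^3 + 27 b^2 = 4*5^3 + 27*7^2 = 500 + 1323 = 1823
Delta = -16 * (1823) = -29168
Delta mod 19 = 16

Delta = 16 (mod 19)


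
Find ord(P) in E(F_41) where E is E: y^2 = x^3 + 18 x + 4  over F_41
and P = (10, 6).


Compute successive multiples of P until we hit O:
  1P = (10, 6)
  2P = (16, 40)
  3P = (38, 13)
  4P = (11, 4)
  5P = (24, 22)
  6P = (15, 0)
  7P = (24, 19)
  8P = (11, 37)
  ... (continuing to 12P)
  12P = O

ord(P) = 12


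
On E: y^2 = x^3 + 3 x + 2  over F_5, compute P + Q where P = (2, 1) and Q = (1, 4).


P != Q, so use the chord formula.
s = (y2 - y1) / (x2 - x1) = (3) / (4) mod 5 = 2
x3 = s^2 - x1 - x2 mod 5 = 2^2 - 2 - 1 = 1
y3 = s (x1 - x3) - y1 mod 5 = 2 * (2 - 1) - 1 = 1

P + Q = (1, 1)


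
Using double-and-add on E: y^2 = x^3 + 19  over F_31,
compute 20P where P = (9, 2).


k = 20 = 10100_2 (binary, LSB first: 00101)
Double-and-add from P = (9, 2):
  bit 0 = 0: acc unchanged = O
  bit 1 = 0: acc unchanged = O
  bit 2 = 1: acc = O + (14, 2) = (14, 2)
  bit 3 = 0: acc unchanged = (14, 2)
  bit 4 = 1: acc = (14, 2) + (8, 2) = (9, 29)

20P = (9, 29)


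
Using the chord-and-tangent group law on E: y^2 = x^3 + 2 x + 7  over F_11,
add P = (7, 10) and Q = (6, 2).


P != Q, so use the chord formula.
s = (y2 - y1) / (x2 - x1) = (3) / (10) mod 11 = 8
x3 = s^2 - x1 - x2 mod 11 = 8^2 - 7 - 6 = 7
y3 = s (x1 - x3) - y1 mod 11 = 8 * (7 - 7) - 10 = 1

P + Q = (7, 1)


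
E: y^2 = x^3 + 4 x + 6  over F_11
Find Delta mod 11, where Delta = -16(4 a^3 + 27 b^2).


4 a^3 + 27 b^2 = 4*4^3 + 27*6^2 = 256 + 972 = 1228
Delta = -16 * (1228) = -19648
Delta mod 11 = 9

Delta = 9 (mod 11)


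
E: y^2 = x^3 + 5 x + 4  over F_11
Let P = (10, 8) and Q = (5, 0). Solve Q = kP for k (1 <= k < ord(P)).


Enumerate multiples of P until we hit Q = (5, 0):
  1P = (10, 8)
  2P = (5, 0)
Match found at i = 2.

k = 2


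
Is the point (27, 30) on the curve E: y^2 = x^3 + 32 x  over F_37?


Check whether y^2 = x^3 + 32 x + 0 (mod 37) for (x, y) = (27, 30).
LHS: y^2 = 30^2 mod 37 = 12
RHS: x^3 + 32 x + 0 = 27^3 + 32*27 + 0 mod 37 = 12
LHS = RHS

Yes, on the curve


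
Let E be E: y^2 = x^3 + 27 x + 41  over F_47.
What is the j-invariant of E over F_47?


Delta = -16(4 a^3 + 27 b^2) mod 47 = 34
-1728 * (4 a)^3 = -1728 * (4*27)^3 mod 47 = 10
j = 10 * 34^(-1) mod 47 = 39

j = 39 (mod 47)


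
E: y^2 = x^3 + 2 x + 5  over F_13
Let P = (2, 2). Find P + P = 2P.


Doubling: s = (3 x1^2 + a) / (2 y1)
s = (3*2^2 + 2) / (2*2) mod 13 = 10
x3 = s^2 - 2 x1 mod 13 = 10^2 - 2*2 = 5
y3 = s (x1 - x3) - y1 mod 13 = 10 * (2 - 5) - 2 = 7

2P = (5, 7)


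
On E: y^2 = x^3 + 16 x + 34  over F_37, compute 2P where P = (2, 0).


k = 2 = 10_2 (binary, LSB first: 01)
Double-and-add from P = (2, 0):
  bit 0 = 0: acc unchanged = O
  bit 1 = 1: acc = O + O = O

2P = O


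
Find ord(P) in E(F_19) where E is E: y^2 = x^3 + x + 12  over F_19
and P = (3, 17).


Compute successive multiples of P until we hit O:
  1P = (3, 17)
  2P = (5, 16)
  3P = (16, 18)
  4P = (9, 3)
  5P = (4, 17)
  6P = (12, 2)
  7P = (11, 9)
  8P = (6, 5)
  ... (continuing to 22P)
  22P = O

ord(P) = 22


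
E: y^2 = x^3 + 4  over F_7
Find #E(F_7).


For each x in F_7, count y with y^2 = x^3 + 0 x + 4 mod 7:
  x = 0: RHS = 4, y in [2, 5]  -> 2 point(s)
Affine points: 2. Add the point at infinity: total = 3.

#E(F_7) = 3


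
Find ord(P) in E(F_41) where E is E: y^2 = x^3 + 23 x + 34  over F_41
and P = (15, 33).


Compute successive multiples of P until we hit O:
  1P = (15, 33)
  2P = (7, 28)
  3P = (29, 30)
  4P = (37, 1)
  5P = (25, 30)
  6P = (22, 6)
  7P = (8, 22)
  8P = (28, 11)
  ... (continuing to 44P)
  44P = O

ord(P) = 44


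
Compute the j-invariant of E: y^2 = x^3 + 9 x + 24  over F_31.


Delta = -16(4 a^3 + 27 b^2) mod 31 = 4
-1728 * (4 a)^3 = -1728 * (4*9)^3 mod 31 = 8
j = 8 * 4^(-1) mod 31 = 2

j = 2 (mod 31)


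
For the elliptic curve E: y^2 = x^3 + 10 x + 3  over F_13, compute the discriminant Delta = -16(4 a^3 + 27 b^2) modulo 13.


4 a^3 + 27 b^2 = 4*10^3 + 27*3^2 = 4000 + 243 = 4243
Delta = -16 * (4243) = -67888
Delta mod 13 = 11

Delta = 11 (mod 13)


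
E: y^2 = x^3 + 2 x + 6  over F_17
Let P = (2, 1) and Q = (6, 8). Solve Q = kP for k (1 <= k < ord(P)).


Enumerate multiples of P until we hit Q = (6, 8):
  1P = (2, 1)
  2P = (11, 4)
  3P = (6, 9)
  4P = (13, 11)
  5P = (1, 3)
  6P = (1, 14)
  7P = (13, 6)
  8P = (6, 8)
Match found at i = 8.

k = 8


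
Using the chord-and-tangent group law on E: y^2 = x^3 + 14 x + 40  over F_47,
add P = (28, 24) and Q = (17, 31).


P != Q, so use the chord formula.
s = (y2 - y1) / (x2 - x1) = (7) / (36) mod 47 = 25
x3 = s^2 - x1 - x2 mod 47 = 25^2 - 28 - 17 = 16
y3 = s (x1 - x3) - y1 mod 47 = 25 * (28 - 16) - 24 = 41

P + Q = (16, 41)


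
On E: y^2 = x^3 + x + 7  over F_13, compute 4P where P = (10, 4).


k = 4 = 100_2 (binary, LSB first: 001)
Double-and-add from P = (10, 4):
  bit 0 = 0: acc unchanged = O
  bit 1 = 0: acc unchanged = O
  bit 2 = 1: acc = O + (9, 2) = (9, 2)

4P = (9, 2)


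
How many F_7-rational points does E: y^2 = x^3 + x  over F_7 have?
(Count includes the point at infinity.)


For each x in F_7, count y with y^2 = x^3 + 1 x + 0 mod 7:
  x = 0: RHS = 0, y in [0]  -> 1 point(s)
  x = 1: RHS = 2, y in [3, 4]  -> 2 point(s)
  x = 3: RHS = 2, y in [3, 4]  -> 2 point(s)
  x = 5: RHS = 4, y in [2, 5]  -> 2 point(s)
Affine points: 7. Add the point at infinity: total = 8.

#E(F_7) = 8


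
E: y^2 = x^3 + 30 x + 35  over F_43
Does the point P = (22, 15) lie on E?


Check whether y^2 = x^3 + 30 x + 35 (mod 43) for (x, y) = (22, 15).
LHS: y^2 = 15^2 mod 43 = 10
RHS: x^3 + 30 x + 35 = 22^3 + 30*22 + 35 mod 43 = 34
LHS != RHS

No, not on the curve


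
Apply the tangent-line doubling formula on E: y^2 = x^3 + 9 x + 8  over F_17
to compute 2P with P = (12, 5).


Doubling: s = (3 x1^2 + a) / (2 y1)
s = (3*12^2 + 9) / (2*5) mod 17 = 5
x3 = s^2 - 2 x1 mod 17 = 5^2 - 2*12 = 1
y3 = s (x1 - x3) - y1 mod 17 = 5 * (12 - 1) - 5 = 16

2P = (1, 16)


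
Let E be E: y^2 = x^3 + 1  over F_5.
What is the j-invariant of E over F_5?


Delta = -16(4 a^3 + 27 b^2) mod 5 = 3
-1728 * (4 a)^3 = -1728 * (4*0)^3 mod 5 = 0
j = 0 * 3^(-1) mod 5 = 0

j = 0 (mod 5)


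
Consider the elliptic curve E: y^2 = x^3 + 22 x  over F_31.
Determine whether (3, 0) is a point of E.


Check whether y^2 = x^3 + 22 x + 0 (mod 31) for (x, y) = (3, 0).
LHS: y^2 = 0^2 mod 31 = 0
RHS: x^3 + 22 x + 0 = 3^3 + 22*3 + 0 mod 31 = 0
LHS = RHS

Yes, on the curve


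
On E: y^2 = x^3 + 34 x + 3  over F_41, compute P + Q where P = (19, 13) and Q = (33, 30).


P != Q, so use the chord formula.
s = (y2 - y1) / (x2 - x1) = (17) / (14) mod 41 = 10
x3 = s^2 - x1 - x2 mod 41 = 10^2 - 19 - 33 = 7
y3 = s (x1 - x3) - y1 mod 41 = 10 * (19 - 7) - 13 = 25

P + Q = (7, 25)


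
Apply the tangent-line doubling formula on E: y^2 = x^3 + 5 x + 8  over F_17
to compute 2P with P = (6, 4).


Doubling: s = (3 x1^2 + a) / (2 y1)
s = (3*6^2 + 5) / (2*4) mod 17 = 12
x3 = s^2 - 2 x1 mod 17 = 12^2 - 2*6 = 13
y3 = s (x1 - x3) - y1 mod 17 = 12 * (6 - 13) - 4 = 14

2P = (13, 14)


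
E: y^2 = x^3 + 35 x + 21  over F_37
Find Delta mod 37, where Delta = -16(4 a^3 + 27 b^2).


4 a^3 + 27 b^2 = 4*35^3 + 27*21^2 = 171500 + 11907 = 183407
Delta = -16 * (183407) = -2934512
Delta mod 37 = 32

Delta = 32 (mod 37)


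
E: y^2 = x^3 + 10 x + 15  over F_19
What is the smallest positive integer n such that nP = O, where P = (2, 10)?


Compute successive multiples of P until we hit O:
  1P = (2, 10)
  2P = (5, 0)
  3P = (2, 9)
  4P = O

ord(P) = 4


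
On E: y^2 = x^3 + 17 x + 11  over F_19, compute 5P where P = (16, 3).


k = 5 = 101_2 (binary, LSB first: 101)
Double-and-add from P = (16, 3):
  bit 0 = 1: acc = O + (16, 3) = (16, 3)
  bit 1 = 0: acc unchanged = (16, 3)
  bit 2 = 1: acc = (16, 3) + (6, 14) = (6, 5)

5P = (6, 5)


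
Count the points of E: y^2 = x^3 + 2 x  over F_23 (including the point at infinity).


For each x in F_23, count y with y^2 = x^3 + 2 x + 0 mod 23:
  x = 0: RHS = 0, y in [0]  -> 1 point(s)
  x = 1: RHS = 3, y in [7, 16]  -> 2 point(s)
  x = 2: RHS = 12, y in [9, 14]  -> 2 point(s)
  x = 4: RHS = 3, y in [7, 16]  -> 2 point(s)
  x = 7: RHS = 12, y in [9, 14]  -> 2 point(s)
  x = 10: RHS = 8, y in [10, 13]  -> 2 point(s)
  x = 12: RHS = 4, y in [2, 21]  -> 2 point(s)
  x = 14: RHS = 12, y in [9, 14]  -> 2 point(s)
  x = 15: RHS = 1, y in [1, 22]  -> 2 point(s)
  x = 17: RHS = 2, y in [5, 18]  -> 2 point(s)
  x = 18: RHS = 3, y in [7, 16]  -> 2 point(s)
  x = 20: RHS = 13, y in [6, 17]  -> 2 point(s)
Affine points: 23. Add the point at infinity: total = 24.

#E(F_23) = 24


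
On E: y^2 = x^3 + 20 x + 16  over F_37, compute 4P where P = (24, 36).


k = 4 = 100_2 (binary, LSB first: 001)
Double-and-add from P = (24, 36):
  bit 0 = 0: acc unchanged = O
  bit 1 = 0: acc unchanged = O
  bit 2 = 1: acc = O + (34, 22) = (34, 22)

4P = (34, 22)


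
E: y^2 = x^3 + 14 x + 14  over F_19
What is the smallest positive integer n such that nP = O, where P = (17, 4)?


Compute successive multiples of P until we hit O:
  1P = (17, 4)
  2P = (11, 6)
  3P = (8, 12)
  4P = (3, 11)
  5P = (4, 18)
  6P = (14, 3)
  7P = (5, 0)
  8P = (14, 16)
  ... (continuing to 14P)
  14P = O

ord(P) = 14


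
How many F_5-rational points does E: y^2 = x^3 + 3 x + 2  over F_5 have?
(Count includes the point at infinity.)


For each x in F_5, count y with y^2 = x^3 + 3 x + 2 mod 5:
  x = 1: RHS = 1, y in [1, 4]  -> 2 point(s)
  x = 2: RHS = 1, y in [1, 4]  -> 2 point(s)
Affine points: 4. Add the point at infinity: total = 5.

#E(F_5) = 5


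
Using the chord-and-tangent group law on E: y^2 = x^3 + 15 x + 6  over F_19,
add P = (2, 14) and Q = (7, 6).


P != Q, so use the chord formula.
s = (y2 - y1) / (x2 - x1) = (11) / (5) mod 19 = 6
x3 = s^2 - x1 - x2 mod 19 = 6^2 - 2 - 7 = 8
y3 = s (x1 - x3) - y1 mod 19 = 6 * (2 - 8) - 14 = 7

P + Q = (8, 7)


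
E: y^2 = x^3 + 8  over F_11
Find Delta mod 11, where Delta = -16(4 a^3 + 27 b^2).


4 a^3 + 27 b^2 = 4*0^3 + 27*8^2 = 0 + 1728 = 1728
Delta = -16 * (1728) = -27648
Delta mod 11 = 6

Delta = 6 (mod 11)


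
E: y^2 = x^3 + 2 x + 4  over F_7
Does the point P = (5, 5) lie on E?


Check whether y^2 = x^3 + 2 x + 4 (mod 7) for (x, y) = (5, 5).
LHS: y^2 = 5^2 mod 7 = 4
RHS: x^3 + 2 x + 4 = 5^3 + 2*5 + 4 mod 7 = 6
LHS != RHS

No, not on the curve


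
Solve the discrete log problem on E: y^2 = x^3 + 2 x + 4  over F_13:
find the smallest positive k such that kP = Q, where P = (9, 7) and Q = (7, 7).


Enumerate multiples of P until we hit Q = (7, 7):
  1P = (9, 7)
  2P = (12, 12)
  3P = (2, 9)
  4P = (5, 3)
  5P = (0, 2)
  6P = (8, 8)
  7P = (10, 7)
  8P = (7, 6)
  9P = (7, 7)
Match found at i = 9.

k = 9


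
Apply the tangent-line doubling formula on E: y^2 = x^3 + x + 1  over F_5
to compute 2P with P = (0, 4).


Doubling: s = (3 x1^2 + a) / (2 y1)
s = (3*0^2 + 1) / (2*4) mod 5 = 2
x3 = s^2 - 2 x1 mod 5 = 2^2 - 2*0 = 4
y3 = s (x1 - x3) - y1 mod 5 = 2 * (0 - 4) - 4 = 3

2P = (4, 3)


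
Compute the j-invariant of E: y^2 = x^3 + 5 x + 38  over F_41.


Delta = -16(4 a^3 + 27 b^2) mod 41 = 2
-1728 * (4 a)^3 = -1728 * (4*5)^3 mod 41 = 11
j = 11 * 2^(-1) mod 41 = 26

j = 26 (mod 41)


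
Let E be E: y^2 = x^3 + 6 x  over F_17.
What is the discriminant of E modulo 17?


4 a^3 + 27 b^2 = 4*6^3 + 27*0^2 = 864 + 0 = 864
Delta = -16 * (864) = -13824
Delta mod 17 = 14

Delta = 14 (mod 17)


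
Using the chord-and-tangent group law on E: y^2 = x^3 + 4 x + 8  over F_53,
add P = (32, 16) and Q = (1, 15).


P != Q, so use the chord formula.
s = (y2 - y1) / (x2 - x1) = (52) / (22) mod 53 = 12
x3 = s^2 - x1 - x2 mod 53 = 12^2 - 32 - 1 = 5
y3 = s (x1 - x3) - y1 mod 53 = 12 * (32 - 5) - 16 = 43

P + Q = (5, 43)


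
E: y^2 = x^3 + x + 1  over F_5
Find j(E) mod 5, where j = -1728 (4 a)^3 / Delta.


Delta = -16(4 a^3 + 27 b^2) mod 5 = 4
-1728 * (4 a)^3 = -1728 * (4*1)^3 mod 5 = 3
j = 3 * 4^(-1) mod 5 = 2

j = 2 (mod 5)


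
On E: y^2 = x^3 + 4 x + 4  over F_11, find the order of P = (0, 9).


Compute successive multiples of P until we hit O:
  1P = (0, 9)
  2P = (1, 3)
  3P = (2, 3)
  4P = (7, 1)
  5P = (8, 8)
  6P = (8, 3)
  7P = (7, 10)
  8P = (2, 8)
  ... (continuing to 11P)
  11P = O

ord(P) = 11


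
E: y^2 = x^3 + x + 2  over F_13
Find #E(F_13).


For each x in F_13, count y with y^2 = x^3 + 1 x + 2 mod 13:
  x = 1: RHS = 4, y in [2, 11]  -> 2 point(s)
  x = 2: RHS = 12, y in [5, 8]  -> 2 point(s)
  x = 6: RHS = 3, y in [4, 9]  -> 2 point(s)
  x = 7: RHS = 1, y in [1, 12]  -> 2 point(s)
  x = 9: RHS = 12, y in [5, 8]  -> 2 point(s)
  x = 12: RHS = 0, y in [0]  -> 1 point(s)
Affine points: 11. Add the point at infinity: total = 12.

#E(F_13) = 12


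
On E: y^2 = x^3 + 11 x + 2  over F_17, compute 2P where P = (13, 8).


Doubling: s = (3 x1^2 + a) / (2 y1)
s = (3*13^2 + 11) / (2*8) mod 17 = 9
x3 = s^2 - 2 x1 mod 17 = 9^2 - 2*13 = 4
y3 = s (x1 - x3) - y1 mod 17 = 9 * (13 - 4) - 8 = 5

2P = (4, 5)


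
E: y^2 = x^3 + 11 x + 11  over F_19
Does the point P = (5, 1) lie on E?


Check whether y^2 = x^3 + 11 x + 11 (mod 19) for (x, y) = (5, 1).
LHS: y^2 = 1^2 mod 19 = 1
RHS: x^3 + 11 x + 11 = 5^3 + 11*5 + 11 mod 19 = 1
LHS = RHS

Yes, on the curve


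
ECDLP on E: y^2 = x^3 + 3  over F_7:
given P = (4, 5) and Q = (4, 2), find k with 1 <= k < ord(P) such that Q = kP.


Enumerate multiples of P until we hit Q = (4, 2):
  1P = (4, 5)
  2P = (3, 4)
  3P = (1, 5)
  4P = (2, 2)
  5P = (5, 4)
  6P = (6, 4)
  7P = (6, 3)
  8P = (5, 3)
  9P = (2, 5)
  10P = (1, 2)
  11P = (3, 3)
  12P = (4, 2)
Match found at i = 12.

k = 12


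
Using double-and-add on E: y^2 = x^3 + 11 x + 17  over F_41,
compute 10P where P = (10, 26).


k = 10 = 1010_2 (binary, LSB first: 0101)
Double-and-add from P = (10, 26):
  bit 0 = 0: acc unchanged = O
  bit 1 = 1: acc = O + (20, 23) = (20, 23)
  bit 2 = 0: acc unchanged = (20, 23)
  bit 3 = 1: acc = (20, 23) + (29, 24) = (32, 3)

10P = (32, 3)


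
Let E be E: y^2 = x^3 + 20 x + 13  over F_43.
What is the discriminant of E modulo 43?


4 a^3 + 27 b^2 = 4*20^3 + 27*13^2 = 32000 + 4563 = 36563
Delta = -16 * (36563) = -585008
Delta mod 43 = 7

Delta = 7 (mod 43)


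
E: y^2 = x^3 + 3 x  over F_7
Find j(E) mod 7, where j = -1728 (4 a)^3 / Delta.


Delta = -16(4 a^3 + 27 b^2) mod 7 = 1
-1728 * (4 a)^3 = -1728 * (4*3)^3 mod 7 = 6
j = 6 * 1^(-1) mod 7 = 6

j = 6 (mod 7)


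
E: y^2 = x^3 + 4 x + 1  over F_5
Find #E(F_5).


For each x in F_5, count y with y^2 = x^3 + 4 x + 1 mod 5:
  x = 0: RHS = 1, y in [1, 4]  -> 2 point(s)
  x = 1: RHS = 1, y in [1, 4]  -> 2 point(s)
  x = 3: RHS = 0, y in [0]  -> 1 point(s)
  x = 4: RHS = 1, y in [1, 4]  -> 2 point(s)
Affine points: 7. Add the point at infinity: total = 8.

#E(F_5) = 8


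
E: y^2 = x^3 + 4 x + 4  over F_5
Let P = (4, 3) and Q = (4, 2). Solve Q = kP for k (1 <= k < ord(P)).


Enumerate multiples of P until we hit Q = (4, 2):
  1P = (4, 3)
  2P = (1, 3)
  3P = (0, 2)
  4P = (2, 0)
  5P = (0, 3)
  6P = (1, 2)
  7P = (4, 2)
Match found at i = 7.

k = 7


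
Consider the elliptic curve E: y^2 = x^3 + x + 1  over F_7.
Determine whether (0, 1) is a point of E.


Check whether y^2 = x^3 + 1 x + 1 (mod 7) for (x, y) = (0, 1).
LHS: y^2 = 1^2 mod 7 = 1
RHS: x^3 + 1 x + 1 = 0^3 + 1*0 + 1 mod 7 = 1
LHS = RHS

Yes, on the curve


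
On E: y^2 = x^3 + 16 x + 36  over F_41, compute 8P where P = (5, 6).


k = 8 = 1000_2 (binary, LSB first: 0001)
Double-and-add from P = (5, 6):
  bit 0 = 0: acc unchanged = O
  bit 1 = 0: acc unchanged = O
  bit 2 = 0: acc unchanged = O
  bit 3 = 1: acc = O + (0, 35) = (0, 35)

8P = (0, 35)


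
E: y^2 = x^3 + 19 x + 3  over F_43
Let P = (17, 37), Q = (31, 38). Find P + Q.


P != Q, so use the chord formula.
s = (y2 - y1) / (x2 - x1) = (1) / (14) mod 43 = 40
x3 = s^2 - x1 - x2 mod 43 = 40^2 - 17 - 31 = 4
y3 = s (x1 - x3) - y1 mod 43 = 40 * (17 - 4) - 37 = 10

P + Q = (4, 10)


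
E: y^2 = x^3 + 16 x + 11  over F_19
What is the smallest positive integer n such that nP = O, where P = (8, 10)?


Compute successive multiples of P until we hit O:
  1P = (8, 10)
  2P = (4, 5)
  3P = (5, 8)
  4P = (17, 3)
  5P = (0, 7)
  6P = (15, 4)
  7P = (1, 3)
  8P = (11, 6)
  ... (continuing to 18P)
  18P = O

ord(P) = 18


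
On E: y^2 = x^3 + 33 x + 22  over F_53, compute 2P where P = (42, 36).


Doubling: s = (3 x1^2 + a) / (2 y1)
s = (3*42^2 + 33) / (2*36) mod 53 = 32
x3 = s^2 - 2 x1 mod 53 = 32^2 - 2*42 = 39
y3 = s (x1 - x3) - y1 mod 53 = 32 * (42 - 39) - 36 = 7

2P = (39, 7)


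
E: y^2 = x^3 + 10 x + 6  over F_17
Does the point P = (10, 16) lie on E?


Check whether y^2 = x^3 + 10 x + 6 (mod 17) for (x, y) = (10, 16).
LHS: y^2 = 16^2 mod 17 = 1
RHS: x^3 + 10 x + 6 = 10^3 + 10*10 + 6 mod 17 = 1
LHS = RHS

Yes, on the curve


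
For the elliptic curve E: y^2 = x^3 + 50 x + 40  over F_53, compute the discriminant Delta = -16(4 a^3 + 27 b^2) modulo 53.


4 a^3 + 27 b^2 = 4*50^3 + 27*40^2 = 500000 + 43200 = 543200
Delta = -16 * (543200) = -8691200
Delta mod 53 = 5

Delta = 5 (mod 53)


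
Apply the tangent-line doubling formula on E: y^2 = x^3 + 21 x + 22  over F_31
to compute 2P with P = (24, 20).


Doubling: s = (3 x1^2 + a) / (2 y1)
s = (3*24^2 + 21) / (2*20) mod 31 = 29
x3 = s^2 - 2 x1 mod 31 = 29^2 - 2*24 = 18
y3 = s (x1 - x3) - y1 mod 31 = 29 * (24 - 18) - 20 = 30

2P = (18, 30)


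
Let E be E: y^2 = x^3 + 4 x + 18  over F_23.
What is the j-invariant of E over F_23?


Delta = -16(4 a^3 + 27 b^2) mod 23 = 8
-1728 * (4 a)^3 = -1728 * (4*4)^3 mod 23 = 17
j = 17 * 8^(-1) mod 23 = 5

j = 5 (mod 23)


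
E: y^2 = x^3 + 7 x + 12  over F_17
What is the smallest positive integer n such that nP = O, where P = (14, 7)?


Compute successive multiples of P until we hit O:
  1P = (14, 7)
  2P = (6, 10)
  3P = (16, 15)
  4P = (3, 3)
  5P = (8, 6)
  6P = (4, 6)
  7P = (7, 9)
  8P = (11, 14)
  ... (continuing to 20P)
  20P = O

ord(P) = 20


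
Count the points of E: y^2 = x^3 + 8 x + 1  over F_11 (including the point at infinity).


For each x in F_11, count y with y^2 = x^3 + 8 x + 1 mod 11:
  x = 0: RHS = 1, y in [1, 10]  -> 2 point(s)
  x = 2: RHS = 3, y in [5, 6]  -> 2 point(s)
  x = 4: RHS = 9, y in [3, 8]  -> 2 point(s)
  x = 5: RHS = 1, y in [1, 10]  -> 2 point(s)
  x = 6: RHS = 1, y in [1, 10]  -> 2 point(s)
  x = 7: RHS = 4, y in [2, 9]  -> 2 point(s)
  x = 8: RHS = 5, y in [4, 7]  -> 2 point(s)
  x = 10: RHS = 3, y in [5, 6]  -> 2 point(s)
Affine points: 16. Add the point at infinity: total = 17.

#E(F_11) = 17


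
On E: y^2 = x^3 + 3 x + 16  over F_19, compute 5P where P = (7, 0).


k = 5 = 101_2 (binary, LSB first: 101)
Double-and-add from P = (7, 0):
  bit 0 = 1: acc = O + (7, 0) = (7, 0)
  bit 1 = 0: acc unchanged = (7, 0)
  bit 2 = 1: acc = (7, 0) + O = (7, 0)

5P = (7, 0)


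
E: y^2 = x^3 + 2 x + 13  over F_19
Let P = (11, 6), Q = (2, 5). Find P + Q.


P != Q, so use the chord formula.
s = (y2 - y1) / (x2 - x1) = (18) / (10) mod 19 = 17
x3 = s^2 - x1 - x2 mod 19 = 17^2 - 11 - 2 = 10
y3 = s (x1 - x3) - y1 mod 19 = 17 * (11 - 10) - 6 = 11

P + Q = (10, 11)


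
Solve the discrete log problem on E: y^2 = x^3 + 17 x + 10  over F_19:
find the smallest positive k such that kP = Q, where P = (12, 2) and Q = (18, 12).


Enumerate multiples of P until we hit Q = (18, 12):
  1P = (12, 2)
  2P = (4, 3)
  3P = (14, 3)
  4P = (17, 5)
  5P = (1, 16)
  6P = (15, 7)
  7P = (18, 7)
  8P = (5, 7)
  9P = (6, 10)
  10P = (7, 4)
  11P = (7, 15)
  12P = (6, 9)
  13P = (5, 12)
  14P = (18, 12)
Match found at i = 14.

k = 14


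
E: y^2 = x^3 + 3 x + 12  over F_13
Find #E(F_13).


For each x in F_13, count y with y^2 = x^3 + 3 x + 12 mod 13:
  x = 0: RHS = 12, y in [5, 8]  -> 2 point(s)
  x = 1: RHS = 3, y in [4, 9]  -> 2 point(s)
  x = 2: RHS = 0, y in [0]  -> 1 point(s)
  x = 3: RHS = 9, y in [3, 10]  -> 2 point(s)
  x = 4: RHS = 10, y in [6, 7]  -> 2 point(s)
  x = 5: RHS = 9, y in [3, 10]  -> 2 point(s)
  x = 6: RHS = 12, y in [5, 8]  -> 2 point(s)
  x = 7: RHS = 12, y in [5, 8]  -> 2 point(s)
  x = 9: RHS = 1, y in [1, 12]  -> 2 point(s)
Affine points: 17. Add the point at infinity: total = 18.

#E(F_13) = 18


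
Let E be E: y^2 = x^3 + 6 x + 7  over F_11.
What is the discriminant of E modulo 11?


4 a^3 + 27 b^2 = 4*6^3 + 27*7^2 = 864 + 1323 = 2187
Delta = -16 * (2187) = -34992
Delta mod 11 = 10

Delta = 10 (mod 11)


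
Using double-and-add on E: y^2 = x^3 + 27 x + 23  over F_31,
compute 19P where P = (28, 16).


k = 19 = 10011_2 (binary, LSB first: 11001)
Double-and-add from P = (28, 16):
  bit 0 = 1: acc = O + (28, 16) = (28, 16)
  bit 1 = 1: acc = (28, 16) + (8, 10) = (14, 13)
  bit 2 = 0: acc unchanged = (14, 13)
  bit 3 = 0: acc unchanged = (14, 13)
  bit 4 = 1: acc = (14, 13) + (3, 10) = (11, 16)

19P = (11, 16)


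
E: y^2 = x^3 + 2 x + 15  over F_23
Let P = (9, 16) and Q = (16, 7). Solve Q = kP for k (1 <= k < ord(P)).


Enumerate multiples of P until we hit Q = (16, 7):
  1P = (9, 16)
  2P = (18, 15)
  3P = (21, 16)
  4P = (16, 7)
Match found at i = 4.

k = 4


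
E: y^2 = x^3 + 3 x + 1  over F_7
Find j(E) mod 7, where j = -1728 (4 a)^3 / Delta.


Delta = -16(4 a^3 + 27 b^2) mod 7 = 3
-1728 * (4 a)^3 = -1728 * (4*3)^3 mod 7 = 6
j = 6 * 3^(-1) mod 7 = 2

j = 2 (mod 7)


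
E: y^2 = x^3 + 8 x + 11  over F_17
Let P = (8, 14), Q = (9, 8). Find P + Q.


P != Q, so use the chord formula.
s = (y2 - y1) / (x2 - x1) = (11) / (1) mod 17 = 11
x3 = s^2 - x1 - x2 mod 17 = 11^2 - 8 - 9 = 2
y3 = s (x1 - x3) - y1 mod 17 = 11 * (8 - 2) - 14 = 1

P + Q = (2, 1)


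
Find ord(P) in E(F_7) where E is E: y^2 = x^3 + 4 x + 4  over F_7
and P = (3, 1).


Compute successive multiples of P until we hit O:
  1P = (3, 1)
  2P = (5, 3)
  3P = (0, 2)
  4P = (1, 3)
  5P = (4, 0)
  6P = (1, 4)
  7P = (0, 5)
  8P = (5, 4)
  ... (continuing to 10P)
  10P = O

ord(P) = 10


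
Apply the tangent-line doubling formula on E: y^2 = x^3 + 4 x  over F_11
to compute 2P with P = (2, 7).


Doubling: s = (3 x1^2 + a) / (2 y1)
s = (3*2^2 + 4) / (2*7) mod 11 = 9
x3 = s^2 - 2 x1 mod 11 = 9^2 - 2*2 = 0
y3 = s (x1 - x3) - y1 mod 11 = 9 * (2 - 0) - 7 = 0

2P = (0, 0)


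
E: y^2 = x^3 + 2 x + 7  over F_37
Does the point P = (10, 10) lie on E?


Check whether y^2 = x^3 + 2 x + 7 (mod 37) for (x, y) = (10, 10).
LHS: y^2 = 10^2 mod 37 = 26
RHS: x^3 + 2 x + 7 = 10^3 + 2*10 + 7 mod 37 = 28
LHS != RHS

No, not on the curve


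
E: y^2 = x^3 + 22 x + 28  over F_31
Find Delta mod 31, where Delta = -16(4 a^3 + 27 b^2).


4 a^3 + 27 b^2 = 4*22^3 + 27*28^2 = 42592 + 21168 = 63760
Delta = -16 * (63760) = -1020160
Delta mod 31 = 19

Delta = 19 (mod 31)


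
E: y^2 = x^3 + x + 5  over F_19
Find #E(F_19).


For each x in F_19, count y with y^2 = x^3 + 1 x + 5 mod 19:
  x = 0: RHS = 5, y in [9, 10]  -> 2 point(s)
  x = 1: RHS = 7, y in [8, 11]  -> 2 point(s)
  x = 3: RHS = 16, y in [4, 15]  -> 2 point(s)
  x = 4: RHS = 16, y in [4, 15]  -> 2 point(s)
  x = 11: RHS = 17, y in [6, 13]  -> 2 point(s)
  x = 12: RHS = 16, y in [4, 15]  -> 2 point(s)
  x = 13: RHS = 11, y in [7, 12]  -> 2 point(s)
Affine points: 14. Add the point at infinity: total = 15.

#E(F_19) = 15


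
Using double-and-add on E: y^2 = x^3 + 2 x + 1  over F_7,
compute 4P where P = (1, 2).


k = 4 = 100_2 (binary, LSB first: 001)
Double-and-add from P = (1, 2):
  bit 0 = 0: acc unchanged = O
  bit 1 = 0: acc unchanged = O
  bit 2 = 1: acc = O + (1, 5) = (1, 5)

4P = (1, 5)


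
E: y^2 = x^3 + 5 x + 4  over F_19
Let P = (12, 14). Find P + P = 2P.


Doubling: s = (3 x1^2 + a) / (2 y1)
s = (3*12^2 + 5) / (2*14) mod 19 = 0
x3 = s^2 - 2 x1 mod 19 = 0^2 - 2*12 = 14
y3 = s (x1 - x3) - y1 mod 19 = 0 * (12 - 14) - 14 = 5

2P = (14, 5)


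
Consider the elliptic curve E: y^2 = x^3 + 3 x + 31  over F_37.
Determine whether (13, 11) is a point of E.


Check whether y^2 = x^3 + 3 x + 31 (mod 37) for (x, y) = (13, 11).
LHS: y^2 = 11^2 mod 37 = 10
RHS: x^3 + 3 x + 31 = 13^3 + 3*13 + 31 mod 37 = 10
LHS = RHS

Yes, on the curve


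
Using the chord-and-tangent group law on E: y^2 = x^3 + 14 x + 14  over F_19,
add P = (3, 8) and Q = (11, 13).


P != Q, so use the chord formula.
s = (y2 - y1) / (x2 - x1) = (5) / (8) mod 19 = 3
x3 = s^2 - x1 - x2 mod 19 = 3^2 - 3 - 11 = 14
y3 = s (x1 - x3) - y1 mod 19 = 3 * (3 - 14) - 8 = 16

P + Q = (14, 16)


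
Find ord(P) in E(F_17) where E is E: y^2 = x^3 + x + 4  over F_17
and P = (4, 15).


Compute successive multiples of P until we hit O:
  1P = (4, 15)
  2P = (5, 10)
  3P = (16, 11)
  4P = (16, 6)
  5P = (5, 7)
  6P = (4, 2)
  7P = O

ord(P) = 7


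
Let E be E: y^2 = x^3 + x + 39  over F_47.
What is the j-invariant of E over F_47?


Delta = -16(4 a^3 + 27 b^2) mod 47 = 18
-1728 * (4 a)^3 = -1728 * (4*1)^3 mod 47 = 46
j = 46 * 18^(-1) mod 47 = 13

j = 13 (mod 47)


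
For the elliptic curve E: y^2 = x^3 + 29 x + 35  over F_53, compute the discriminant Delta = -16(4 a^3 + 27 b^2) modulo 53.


4 a^3 + 27 b^2 = 4*29^3 + 27*35^2 = 97556 + 33075 = 130631
Delta = -16 * (130631) = -2090096
Delta mod 53 = 12

Delta = 12 (mod 53)


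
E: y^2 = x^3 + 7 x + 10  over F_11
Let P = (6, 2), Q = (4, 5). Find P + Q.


P != Q, so use the chord formula.
s = (y2 - y1) / (x2 - x1) = (3) / (9) mod 11 = 4
x3 = s^2 - x1 - x2 mod 11 = 4^2 - 6 - 4 = 6
y3 = s (x1 - x3) - y1 mod 11 = 4 * (6 - 6) - 2 = 9

P + Q = (6, 9)


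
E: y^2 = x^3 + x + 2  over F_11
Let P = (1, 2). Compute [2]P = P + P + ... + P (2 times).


k = 2 = 10_2 (binary, LSB first: 01)
Double-and-add from P = (1, 2):
  bit 0 = 0: acc unchanged = O
  bit 1 = 1: acc = O + (10, 0) = (10, 0)

2P = (10, 0)


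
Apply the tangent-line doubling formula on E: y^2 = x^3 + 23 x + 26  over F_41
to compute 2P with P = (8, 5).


Doubling: s = (3 x1^2 + a) / (2 y1)
s = (3*8^2 + 23) / (2*5) mod 41 = 1
x3 = s^2 - 2 x1 mod 41 = 1^2 - 2*8 = 26
y3 = s (x1 - x3) - y1 mod 41 = 1 * (8 - 26) - 5 = 18

2P = (26, 18)


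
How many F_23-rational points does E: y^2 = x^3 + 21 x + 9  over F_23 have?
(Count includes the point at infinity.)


For each x in F_23, count y with y^2 = x^3 + 21 x + 9 mod 23:
  x = 0: RHS = 9, y in [3, 20]  -> 2 point(s)
  x = 1: RHS = 8, y in [10, 13]  -> 2 point(s)
  x = 2: RHS = 13, y in [6, 17]  -> 2 point(s)
  x = 5: RHS = 9, y in [3, 20]  -> 2 point(s)
  x = 6: RHS = 6, y in [11, 12]  -> 2 point(s)
  x = 7: RHS = 16, y in [4, 19]  -> 2 point(s)
  x = 10: RHS = 0, y in [0]  -> 1 point(s)
  x = 13: RHS = 18, y in [8, 15]  -> 2 point(s)
  x = 16: RHS = 2, y in [5, 18]  -> 2 point(s)
  x = 17: RHS = 12, y in [9, 14]  -> 2 point(s)
  x = 18: RHS = 9, y in [3, 20]  -> 2 point(s)
Affine points: 21. Add the point at infinity: total = 22.

#E(F_23) = 22


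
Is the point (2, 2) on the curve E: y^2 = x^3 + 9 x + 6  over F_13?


Check whether y^2 = x^3 + 9 x + 6 (mod 13) for (x, y) = (2, 2).
LHS: y^2 = 2^2 mod 13 = 4
RHS: x^3 + 9 x + 6 = 2^3 + 9*2 + 6 mod 13 = 6
LHS != RHS

No, not on the curve


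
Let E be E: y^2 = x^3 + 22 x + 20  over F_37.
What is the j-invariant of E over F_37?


Delta = -16(4 a^3 + 27 b^2) mod 37 = 21
-1728 * (4 a)^3 = -1728 * (4*22)^3 mod 37 = 29
j = 29 * 21^(-1) mod 37 = 19

j = 19 (mod 37)


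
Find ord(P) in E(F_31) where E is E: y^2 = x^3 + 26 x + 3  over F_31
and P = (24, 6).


Compute successive multiples of P until we hit O:
  1P = (24, 6)
  2P = (24, 25)
  3P = O

ord(P) = 3


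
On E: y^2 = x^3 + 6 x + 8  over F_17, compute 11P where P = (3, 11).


k = 11 = 1011_2 (binary, LSB first: 1101)
Double-and-add from P = (3, 11):
  bit 0 = 1: acc = O + (3, 11) = (3, 11)
  bit 1 = 1: acc = (3, 11) + (9, 14) = (1, 7)
  bit 2 = 0: acc unchanged = (1, 7)
  bit 3 = 1: acc = (1, 7) + (16, 1) = (9, 3)

11P = (9, 3)


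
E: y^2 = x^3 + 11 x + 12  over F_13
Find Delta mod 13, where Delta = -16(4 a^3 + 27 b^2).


4 a^3 + 27 b^2 = 4*11^3 + 27*12^2 = 5324 + 3888 = 9212
Delta = -16 * (9212) = -147392
Delta mod 13 = 2

Delta = 2 (mod 13)


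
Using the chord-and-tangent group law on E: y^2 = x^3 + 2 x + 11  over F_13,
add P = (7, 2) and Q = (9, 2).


P != Q, so use the chord formula.
s = (y2 - y1) / (x2 - x1) = (0) / (2) mod 13 = 0
x3 = s^2 - x1 - x2 mod 13 = 0^2 - 7 - 9 = 10
y3 = s (x1 - x3) - y1 mod 13 = 0 * (7 - 10) - 2 = 11

P + Q = (10, 11)


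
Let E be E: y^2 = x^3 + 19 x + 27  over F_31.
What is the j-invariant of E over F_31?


Delta = -16(4 a^3 + 27 b^2) mod 31 = 16
-1728 * (4 a)^3 = -1728 * (4*19)^3 mod 31 = 4
j = 4 * 16^(-1) mod 31 = 8

j = 8 (mod 31)


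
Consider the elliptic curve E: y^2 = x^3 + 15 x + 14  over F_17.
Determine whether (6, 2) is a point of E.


Check whether y^2 = x^3 + 15 x + 14 (mod 17) for (x, y) = (6, 2).
LHS: y^2 = 2^2 mod 17 = 4
RHS: x^3 + 15 x + 14 = 6^3 + 15*6 + 14 mod 17 = 14
LHS != RHS

No, not on the curve


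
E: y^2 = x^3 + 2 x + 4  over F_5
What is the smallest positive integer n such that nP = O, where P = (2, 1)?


Compute successive multiples of P until we hit O:
  1P = (2, 1)
  2P = (0, 3)
  3P = (4, 1)
  4P = (4, 4)
  5P = (0, 2)
  6P = (2, 4)
  7P = O

ord(P) = 7


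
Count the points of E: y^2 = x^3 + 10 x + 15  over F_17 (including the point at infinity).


For each x in F_17, count y with y^2 = x^3 + 10 x + 15 mod 17:
  x = 0: RHS = 15, y in [7, 10]  -> 2 point(s)
  x = 1: RHS = 9, y in [3, 14]  -> 2 point(s)
  x = 2: RHS = 9, y in [3, 14]  -> 2 point(s)
  x = 3: RHS = 4, y in [2, 15]  -> 2 point(s)
  x = 4: RHS = 0, y in [0]  -> 1 point(s)
  x = 6: RHS = 2, y in [6, 11]  -> 2 point(s)
  x = 9: RHS = 1, y in [1, 16]  -> 2 point(s)
  x = 13: RHS = 13, y in [8, 9]  -> 2 point(s)
  x = 14: RHS = 9, y in [3, 14]  -> 2 point(s)
  x = 15: RHS = 4, y in [2, 15]  -> 2 point(s)
  x = 16: RHS = 4, y in [2, 15]  -> 2 point(s)
Affine points: 21. Add the point at infinity: total = 22.

#E(F_17) = 22


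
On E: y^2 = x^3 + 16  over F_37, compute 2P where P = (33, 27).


Doubling: s = (3 x1^2 + a) / (2 y1)
s = (3*33^2 + 0) / (2*27) mod 37 = 5
x3 = s^2 - 2 x1 mod 37 = 5^2 - 2*33 = 33
y3 = s (x1 - x3) - y1 mod 37 = 5 * (33 - 33) - 27 = 10

2P = (33, 10)


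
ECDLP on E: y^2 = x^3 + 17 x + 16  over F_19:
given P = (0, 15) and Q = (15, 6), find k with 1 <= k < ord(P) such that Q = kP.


Enumerate multiples of P until we hit Q = (15, 6):
  1P = (0, 15)
  2P = (6, 12)
  3P = (18, 13)
  4P = (5, 13)
  5P = (2, 1)
  6P = (9, 10)
  7P = (15, 6)
Match found at i = 7.

k = 7


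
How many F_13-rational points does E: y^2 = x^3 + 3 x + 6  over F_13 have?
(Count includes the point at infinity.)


For each x in F_13, count y with y^2 = x^3 + 3 x + 6 mod 13:
  x = 1: RHS = 10, y in [6, 7]  -> 2 point(s)
  x = 3: RHS = 3, y in [4, 9]  -> 2 point(s)
  x = 4: RHS = 4, y in [2, 11]  -> 2 point(s)
  x = 5: RHS = 3, y in [4, 9]  -> 2 point(s)
  x = 8: RHS = 9, y in [3, 10]  -> 2 point(s)
  x = 10: RHS = 9, y in [3, 10]  -> 2 point(s)
Affine points: 12. Add the point at infinity: total = 13.

#E(F_13) = 13


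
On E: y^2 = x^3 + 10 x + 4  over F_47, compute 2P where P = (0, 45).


Doubling: s = (3 x1^2 + a) / (2 y1)
s = (3*0^2 + 10) / (2*45) mod 47 = 21
x3 = s^2 - 2 x1 mod 47 = 21^2 - 2*0 = 18
y3 = s (x1 - x3) - y1 mod 47 = 21 * (0 - 18) - 45 = 0

2P = (18, 0)


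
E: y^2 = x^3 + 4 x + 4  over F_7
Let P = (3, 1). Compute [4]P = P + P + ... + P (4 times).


k = 4 = 100_2 (binary, LSB first: 001)
Double-and-add from P = (3, 1):
  bit 0 = 0: acc unchanged = O
  bit 1 = 0: acc unchanged = O
  bit 2 = 1: acc = O + (1, 3) = (1, 3)

4P = (1, 3)


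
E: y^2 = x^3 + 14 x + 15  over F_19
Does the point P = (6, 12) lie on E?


Check whether y^2 = x^3 + 14 x + 15 (mod 19) for (x, y) = (6, 12).
LHS: y^2 = 12^2 mod 19 = 11
RHS: x^3 + 14 x + 15 = 6^3 + 14*6 + 15 mod 19 = 11
LHS = RHS

Yes, on the curve


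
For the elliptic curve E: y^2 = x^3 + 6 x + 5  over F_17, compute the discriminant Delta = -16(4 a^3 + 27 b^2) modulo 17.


4 a^3 + 27 b^2 = 4*6^3 + 27*5^2 = 864 + 675 = 1539
Delta = -16 * (1539) = -24624
Delta mod 17 = 9

Delta = 9 (mod 17)


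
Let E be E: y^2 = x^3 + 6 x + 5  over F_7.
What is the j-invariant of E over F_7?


Delta = -16(4 a^3 + 27 b^2) mod 7 = 2
-1728 * (4 a)^3 = -1728 * (4*6)^3 mod 7 = 6
j = 6 * 2^(-1) mod 7 = 3

j = 3 (mod 7)


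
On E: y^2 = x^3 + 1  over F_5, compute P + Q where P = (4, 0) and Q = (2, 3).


P != Q, so use the chord formula.
s = (y2 - y1) / (x2 - x1) = (3) / (3) mod 5 = 1
x3 = s^2 - x1 - x2 mod 5 = 1^2 - 4 - 2 = 0
y3 = s (x1 - x3) - y1 mod 5 = 1 * (4 - 0) - 0 = 4

P + Q = (0, 4)


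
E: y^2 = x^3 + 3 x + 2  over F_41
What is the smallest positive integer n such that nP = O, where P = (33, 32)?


Compute successive multiples of P until we hit O:
  1P = (33, 32)
  2P = (32, 5)
  3P = (8, 28)
  4P = (18, 36)
  5P = (40, 30)
  6P = (30, 14)
  7P = (14, 0)
  8P = (30, 27)
  ... (continuing to 14P)
  14P = O

ord(P) = 14


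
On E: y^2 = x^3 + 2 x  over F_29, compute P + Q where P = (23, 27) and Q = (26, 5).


P != Q, so use the chord formula.
s = (y2 - y1) / (x2 - x1) = (7) / (3) mod 29 = 12
x3 = s^2 - x1 - x2 mod 29 = 12^2 - 23 - 26 = 8
y3 = s (x1 - x3) - y1 mod 29 = 12 * (23 - 8) - 27 = 8

P + Q = (8, 8)


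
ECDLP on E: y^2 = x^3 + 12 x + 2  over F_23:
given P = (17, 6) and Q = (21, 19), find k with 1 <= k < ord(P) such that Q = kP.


Enumerate multiples of P until we hit Q = (21, 19):
  1P = (17, 6)
  2P = (20, 10)
  3P = (21, 4)
  4P = (14, 4)
  5P = (18, 1)
  6P = (13, 20)
  7P = (11, 19)
  8P = (8, 9)
  9P = (16, 9)
  10P = (22, 9)
  11P = (0, 18)
  12P = (10, 8)
  13P = (5, 7)
  14P = (5, 16)
  15P = (10, 15)
  16P = (0, 5)
  17P = (22, 14)
  18P = (16, 14)
  19P = (8, 14)
  20P = (11, 4)
  21P = (13, 3)
  22P = (18, 22)
  23P = (14, 19)
  24P = (21, 19)
Match found at i = 24.

k = 24


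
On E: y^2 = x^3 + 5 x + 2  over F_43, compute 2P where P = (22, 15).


Doubling: s = (3 x1^2 + a) / (2 y1)
s = (3*22^2 + 5) / (2*15) mod 43 = 7
x3 = s^2 - 2 x1 mod 43 = 7^2 - 2*22 = 5
y3 = s (x1 - x3) - y1 mod 43 = 7 * (22 - 5) - 15 = 18

2P = (5, 18)


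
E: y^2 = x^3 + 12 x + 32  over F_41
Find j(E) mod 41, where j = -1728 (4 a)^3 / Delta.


Delta = -16(4 a^3 + 27 b^2) mod 41 = 7
-1728 * (4 a)^3 = -1728 * (4*12)^3 mod 41 = 33
j = 33 * 7^(-1) mod 41 = 34

j = 34 (mod 41)


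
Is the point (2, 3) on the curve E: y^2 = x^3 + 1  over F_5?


Check whether y^2 = x^3 + 0 x + 1 (mod 5) for (x, y) = (2, 3).
LHS: y^2 = 3^2 mod 5 = 4
RHS: x^3 + 0 x + 1 = 2^3 + 0*2 + 1 mod 5 = 4
LHS = RHS

Yes, on the curve


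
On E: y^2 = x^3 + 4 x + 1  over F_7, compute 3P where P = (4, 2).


k = 3 = 11_2 (binary, LSB first: 11)
Double-and-add from P = (4, 2):
  bit 0 = 1: acc = O + (4, 2) = (4, 2)
  bit 1 = 1: acc = (4, 2) + (0, 1) = (0, 6)

3P = (0, 6)


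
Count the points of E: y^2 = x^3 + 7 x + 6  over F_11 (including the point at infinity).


For each x in F_11, count y with y^2 = x^3 + 7 x + 6 mod 11:
  x = 1: RHS = 3, y in [5, 6]  -> 2 point(s)
  x = 5: RHS = 1, y in [1, 10]  -> 2 point(s)
  x = 6: RHS = 0, y in [0]  -> 1 point(s)
  x = 10: RHS = 9, y in [3, 8]  -> 2 point(s)
Affine points: 7. Add the point at infinity: total = 8.

#E(F_11) = 8


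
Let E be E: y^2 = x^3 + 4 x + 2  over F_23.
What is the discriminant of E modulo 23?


4 a^3 + 27 b^2 = 4*4^3 + 27*2^2 = 256 + 108 = 364
Delta = -16 * (364) = -5824
Delta mod 23 = 18

Delta = 18 (mod 23)


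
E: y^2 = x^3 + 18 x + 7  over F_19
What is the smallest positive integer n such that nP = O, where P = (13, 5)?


Compute successive multiples of P until we hit O:
  1P = (13, 5)
  2P = (18, 8)
  3P = (18, 11)
  4P = (13, 14)
  5P = O

ord(P) = 5


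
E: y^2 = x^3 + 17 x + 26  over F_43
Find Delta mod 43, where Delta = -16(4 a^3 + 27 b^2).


4 a^3 + 27 b^2 = 4*17^3 + 27*26^2 = 19652 + 18252 = 37904
Delta = -16 * (37904) = -606464
Delta mod 43 = 8

Delta = 8 (mod 43)


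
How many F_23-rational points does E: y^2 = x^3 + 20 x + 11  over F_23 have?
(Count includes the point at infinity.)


For each x in F_23, count y with y^2 = x^3 + 20 x + 11 mod 23:
  x = 1: RHS = 9, y in [3, 20]  -> 2 point(s)
  x = 2: RHS = 13, y in [6, 17]  -> 2 point(s)
  x = 3: RHS = 6, y in [11, 12]  -> 2 point(s)
  x = 5: RHS = 6, y in [11, 12]  -> 2 point(s)
  x = 6: RHS = 2, y in [5, 18]  -> 2 point(s)
  x = 8: RHS = 16, y in [4, 19]  -> 2 point(s)
  x = 9: RHS = 0, y in [0]  -> 1 point(s)
  x = 12: RHS = 1, y in [1, 22]  -> 2 point(s)
  x = 15: RHS = 6, y in [11, 12]  -> 2 point(s)
  x = 18: RHS = 16, y in [4, 19]  -> 2 point(s)
  x = 20: RHS = 16, y in [4, 19]  -> 2 point(s)
  x = 21: RHS = 9, y in [3, 20]  -> 2 point(s)
  x = 22: RHS = 13, y in [6, 17]  -> 2 point(s)
Affine points: 25. Add the point at infinity: total = 26.

#E(F_23) = 26


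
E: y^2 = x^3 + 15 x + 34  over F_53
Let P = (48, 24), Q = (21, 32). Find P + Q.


P != Q, so use the chord formula.
s = (y2 - y1) / (x2 - x1) = (8) / (26) mod 53 = 37
x3 = s^2 - x1 - x2 mod 53 = 37^2 - 48 - 21 = 28
y3 = s (x1 - x3) - y1 mod 53 = 37 * (48 - 28) - 24 = 27

P + Q = (28, 27)


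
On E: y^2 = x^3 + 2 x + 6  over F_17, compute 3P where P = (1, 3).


k = 3 = 11_2 (binary, LSB first: 11)
Double-and-add from P = (1, 3):
  bit 0 = 1: acc = O + (1, 3) = (1, 3)
  bit 1 = 1: acc = (1, 3) + (2, 16) = (13, 11)

3P = (13, 11)


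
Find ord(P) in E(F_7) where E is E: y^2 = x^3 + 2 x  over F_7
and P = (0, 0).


Compute successive multiples of P until we hit O:
  1P = (0, 0)
  2P = O

ord(P) = 2


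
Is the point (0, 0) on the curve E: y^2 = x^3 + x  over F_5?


Check whether y^2 = x^3 + 1 x + 0 (mod 5) for (x, y) = (0, 0).
LHS: y^2 = 0^2 mod 5 = 0
RHS: x^3 + 1 x + 0 = 0^3 + 1*0 + 0 mod 5 = 0
LHS = RHS

Yes, on the curve


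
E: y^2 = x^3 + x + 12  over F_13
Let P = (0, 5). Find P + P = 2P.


Doubling: s = (3 x1^2 + a) / (2 y1)
s = (3*0^2 + 1) / (2*5) mod 13 = 4
x3 = s^2 - 2 x1 mod 13 = 4^2 - 2*0 = 3
y3 = s (x1 - x3) - y1 mod 13 = 4 * (0 - 3) - 5 = 9

2P = (3, 9)
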